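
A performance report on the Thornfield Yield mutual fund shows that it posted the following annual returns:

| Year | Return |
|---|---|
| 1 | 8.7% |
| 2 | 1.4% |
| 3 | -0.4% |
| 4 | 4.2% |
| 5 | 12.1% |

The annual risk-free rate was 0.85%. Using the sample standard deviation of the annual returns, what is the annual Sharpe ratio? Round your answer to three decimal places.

Mean return r̄ = 26.00 / 5 = 5.2000%
Σ(r − r̄)² = 106.6600; sample σ = √(106.6600/4) = 5.1638%
Sharpe = (r̄ − rf) / σ = (5.2000 − 0.85) / 5.1638 = 4.3500 / 5.1638 = 0.8424

0.842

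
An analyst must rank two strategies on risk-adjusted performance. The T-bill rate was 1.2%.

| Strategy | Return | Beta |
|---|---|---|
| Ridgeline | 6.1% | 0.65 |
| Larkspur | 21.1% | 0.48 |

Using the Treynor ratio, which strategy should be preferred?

Ridgeline: Treynor = (6.1% − 1.2%) / 0.65 = 7.538
Larkspur: Treynor = (21.1% − 1.2%) / 0.48 = 41.458
Highest: Larkspur (41.458).

Larkspur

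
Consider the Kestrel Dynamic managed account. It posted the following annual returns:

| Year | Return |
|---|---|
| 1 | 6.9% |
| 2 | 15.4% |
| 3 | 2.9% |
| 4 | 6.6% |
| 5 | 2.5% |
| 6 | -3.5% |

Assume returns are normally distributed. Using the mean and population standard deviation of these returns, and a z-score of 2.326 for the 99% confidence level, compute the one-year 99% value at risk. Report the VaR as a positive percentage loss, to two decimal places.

8.20

Mean return r̄ = 30.80 / 6 = 5.1333%
Population σ = √[Σ(r − r̄)² / 6] = √[197.1333 / 6] = √32.8556 = 5.7320%
VaR = −(r̄ − z·σ) = −(5.1333 − 2.326 × 5.7320) = −(-8.1993) = 8.1993%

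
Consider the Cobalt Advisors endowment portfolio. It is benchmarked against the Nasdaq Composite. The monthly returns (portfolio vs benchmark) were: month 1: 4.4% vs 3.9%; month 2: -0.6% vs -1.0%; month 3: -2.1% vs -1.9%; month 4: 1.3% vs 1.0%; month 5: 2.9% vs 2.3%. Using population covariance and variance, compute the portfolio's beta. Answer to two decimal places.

1.10

r̄p = 1.1800%,  r̄m = 0.8600%
Cov = Σ(rp − r̄p)(rm − r̄m) / 5 = 4.9292
Var(rm) = Σ(rm − r̄m)² / 5 = 4.4824
β = Cov / Var = 4.9292 / 4.4824 = 1.0997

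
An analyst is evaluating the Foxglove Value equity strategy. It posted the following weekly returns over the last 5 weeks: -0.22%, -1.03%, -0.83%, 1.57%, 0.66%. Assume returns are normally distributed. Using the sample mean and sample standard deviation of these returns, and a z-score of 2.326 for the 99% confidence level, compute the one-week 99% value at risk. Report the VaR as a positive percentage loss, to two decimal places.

r̄ = (-0.22 − 1.03 − 0.83 + 1.57 + 0.66) / 5 = 0.150 / 5 = 0.0300%
Σ(r − r̄)² = 4.6942; sample σ = √(4.6942/4) = 1.0833%
VaR = −(r̄ − z·σ) = −(0.0300 − 2.326 × 1.0833) = −(-2.4898) = 2.4898%

2.49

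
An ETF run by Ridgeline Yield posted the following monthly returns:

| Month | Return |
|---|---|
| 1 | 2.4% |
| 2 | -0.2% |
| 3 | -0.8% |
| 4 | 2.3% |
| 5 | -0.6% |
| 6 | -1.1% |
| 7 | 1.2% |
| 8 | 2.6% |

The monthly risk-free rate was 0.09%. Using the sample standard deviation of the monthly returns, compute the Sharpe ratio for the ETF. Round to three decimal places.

0.404

r̄ = (2.4 − 0.2 − 0.8 + 2.3 − 0.6 − 1.1 + 1.2 + 2.6) / 8 = 0.7250%
Σ(r − r̄)² = 17.2950; sample σ = √(17.2950/7) = 1.5719%
Sharpe = (r̄ − rf) / σ = (0.7250 − 0.09) / 1.5719 = 0.6350 / 1.5719 = 0.4040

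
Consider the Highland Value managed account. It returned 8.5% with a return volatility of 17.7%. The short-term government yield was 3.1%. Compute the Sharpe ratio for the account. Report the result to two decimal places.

Sharpe = (Rp − Rf) / σp = (8.5% − 3.1%) / 17.7% = 5.40% / 17.7% = 0.3051

0.31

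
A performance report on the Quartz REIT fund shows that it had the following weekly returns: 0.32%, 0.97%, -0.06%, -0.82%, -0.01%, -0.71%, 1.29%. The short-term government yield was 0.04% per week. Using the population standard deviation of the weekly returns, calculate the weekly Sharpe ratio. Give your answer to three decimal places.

0.137

r̄ = (0.32 + 0.97 − 0.06 − 0.82 − 0.01 − 0.71 + 1.29) / 7 = 0.1400%
Σ(r − r̄)² = 3.7504; population σ = √(3.7504/7) = 0.7320%
Sharpe = (r̄ − rf) / σ = (0.1400 − 0.04) / 0.7320 = 0.1000 / 0.7320 = 0.1366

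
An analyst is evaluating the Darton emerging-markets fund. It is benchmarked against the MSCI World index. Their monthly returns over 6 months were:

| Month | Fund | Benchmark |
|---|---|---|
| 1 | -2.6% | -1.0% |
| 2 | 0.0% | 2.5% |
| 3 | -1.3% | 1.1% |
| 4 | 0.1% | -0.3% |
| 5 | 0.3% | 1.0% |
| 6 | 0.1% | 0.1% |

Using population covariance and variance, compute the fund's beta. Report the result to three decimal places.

0.442

r̄p = -0.5667%,  r̄m = 0.5667%
Cov = Σ(rp − r̄p)(rm − r̄m) / 6 = 0.5628
Var(rm) = Σ(rm − r̄m)² / 6 = 1.2722
β = Cov / Var = 0.5628 / 1.2722 = 0.4424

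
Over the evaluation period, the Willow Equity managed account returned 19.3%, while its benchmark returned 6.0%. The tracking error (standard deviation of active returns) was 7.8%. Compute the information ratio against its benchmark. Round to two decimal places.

IR = (Rp − Rb) / TE = (19.3% − 6.0%) / 7.8% = 13.30% / 7.8% = 1.7051

1.71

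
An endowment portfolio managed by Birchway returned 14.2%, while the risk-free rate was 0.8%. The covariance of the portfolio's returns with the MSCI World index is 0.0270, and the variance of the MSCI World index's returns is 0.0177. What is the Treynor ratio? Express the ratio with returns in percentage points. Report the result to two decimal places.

β = Cov / Var = 0.0270 / 0.0177 = 1.5254
Treynor = (Rp − Rf) / β = (14.2% − 0.8%) / 1.5254 = 13.40 / 1.5254 = 8.7846

8.78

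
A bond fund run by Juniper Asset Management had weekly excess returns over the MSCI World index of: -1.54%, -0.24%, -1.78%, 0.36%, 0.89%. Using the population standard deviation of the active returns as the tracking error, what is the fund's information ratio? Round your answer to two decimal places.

-0.44

r̄ = (-1.54 − 0.24 − 1.78 + 0.36 + 0.89) / 5 = -0.4620%
Σ(r − r̄)² = (-1.54 − (-0.4620))² + (-0.24 − (-0.4620))² + (-1.78 − (-0.4620))² + … = 5.4521
population σ = √(5.4521 / 5) = √1.0904 = 1.0442%
IR = r̄ / tracking error = -0.4620 / 1.0442 = -0.4424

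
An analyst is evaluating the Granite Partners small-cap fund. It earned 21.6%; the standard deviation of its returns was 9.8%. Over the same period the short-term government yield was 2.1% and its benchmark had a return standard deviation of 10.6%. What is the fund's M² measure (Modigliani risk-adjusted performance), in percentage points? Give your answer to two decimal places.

Sharpe = (Rp − Rf) / σp = (21.6% − 2.1%) / 9.8% = 1.9898
M² = Rf + Sharpe × σm = 2.1% + 1.9898 × 10.6% = 23.1919%

23.19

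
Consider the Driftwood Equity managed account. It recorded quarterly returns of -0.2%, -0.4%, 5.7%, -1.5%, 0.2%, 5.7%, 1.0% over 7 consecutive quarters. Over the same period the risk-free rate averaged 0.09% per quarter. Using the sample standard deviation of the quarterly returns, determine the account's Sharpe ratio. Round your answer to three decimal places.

0.476

r̄ = (-0.2 − 0.4 + 5.7 − 1.5 + 0.2 + 5.7 + 1) / 7 = 1.5000%
Sample std dev = √[52.7200 / 6] = 2.9642%
Sharpe = (r̄ − rf) / σ = (1.5000 − 0.09) / 2.9642 = 1.4100 / 2.9642 = 0.4757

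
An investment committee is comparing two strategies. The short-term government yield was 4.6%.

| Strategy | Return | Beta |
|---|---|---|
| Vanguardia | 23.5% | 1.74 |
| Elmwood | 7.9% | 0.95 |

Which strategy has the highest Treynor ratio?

Vanguardia: Treynor = (23.5% − 4.6%) / 1.74 = 10.862
Elmwood: Treynor = (7.9% − 4.6%) / 0.95 = 3.474
Highest: Vanguardia (10.862).

Vanguardia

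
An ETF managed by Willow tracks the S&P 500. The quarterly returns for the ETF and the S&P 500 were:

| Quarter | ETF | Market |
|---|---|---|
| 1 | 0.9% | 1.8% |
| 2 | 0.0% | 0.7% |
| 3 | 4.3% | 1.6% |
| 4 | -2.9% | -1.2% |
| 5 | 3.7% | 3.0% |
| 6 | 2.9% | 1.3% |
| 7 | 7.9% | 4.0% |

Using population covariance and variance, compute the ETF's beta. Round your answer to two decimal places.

r̄p = 2.4000%,  r̄m = 1.6000%
Cov = Σ(rp − r̄p)(rm − r̄m) / 7 = 4.5100
Var(rm) = Σ(rm − r̄m)² / 7 = 2.3571
β = Cov / Var = 4.5100 / 2.3571 = 1.9134

1.91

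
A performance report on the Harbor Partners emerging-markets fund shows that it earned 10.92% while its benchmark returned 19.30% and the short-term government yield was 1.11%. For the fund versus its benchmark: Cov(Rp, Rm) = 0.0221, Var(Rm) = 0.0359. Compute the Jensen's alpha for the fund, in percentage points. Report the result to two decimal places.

-1.39

β = Cov / Var = 0.0221 / 0.0359 = 0.6156
E[R] = Rf + β(Rm − Rf) = 1.11% + 0.6156 × (19.30% − 1.11%) = 12.3078%
α = Rp − E[R] = 10.92% − 12.3078% = -1.3878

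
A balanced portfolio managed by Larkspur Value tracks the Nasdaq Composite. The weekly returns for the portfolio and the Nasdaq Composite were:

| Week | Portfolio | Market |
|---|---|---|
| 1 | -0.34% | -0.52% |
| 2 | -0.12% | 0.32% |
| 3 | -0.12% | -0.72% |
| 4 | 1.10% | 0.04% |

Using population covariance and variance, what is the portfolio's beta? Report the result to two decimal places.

0.55

r̄p = 0.1300%,  r̄m = -0.2200%
Cov = Σ(rp − r̄p)(rm − r̄m) / 4 = 0.0958
Var(rm) = Σ(rm − r̄m)² / 4 = 0.1748
β = Cov / Var = 0.0958 / 0.1748 = 0.5481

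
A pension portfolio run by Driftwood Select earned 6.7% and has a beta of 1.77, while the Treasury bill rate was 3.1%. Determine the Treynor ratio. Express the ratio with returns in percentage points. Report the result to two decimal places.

2.03

Treynor = (Rp − Rf) / β = (6.7% − 3.1%) / 1.77 = 3.60 / 1.77 = 2.0339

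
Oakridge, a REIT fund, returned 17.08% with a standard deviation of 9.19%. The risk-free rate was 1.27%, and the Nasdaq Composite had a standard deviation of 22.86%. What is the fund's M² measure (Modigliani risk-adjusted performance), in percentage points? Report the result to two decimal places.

Sharpe = (Rp − Rf) / σp = (17.08% − 1.27%) / 9.19% = 1.7203
M² = Rf + Sharpe × σm = 1.27% + 1.7203 × 22.86% = 40.5961%

40.60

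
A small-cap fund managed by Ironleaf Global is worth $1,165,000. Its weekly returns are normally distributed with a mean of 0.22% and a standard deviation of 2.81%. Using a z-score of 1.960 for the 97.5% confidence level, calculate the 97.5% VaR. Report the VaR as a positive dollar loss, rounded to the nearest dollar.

$61,601

Return at the 97.5% tail: μ − z·σ = 0.22% − 1.960 × 2.81% = 0.22 − 5.5076 = -5.2876%
VaR = −(-5.2876%) × $1,165,000 = 5.2876% × $1,165,000 = $61,601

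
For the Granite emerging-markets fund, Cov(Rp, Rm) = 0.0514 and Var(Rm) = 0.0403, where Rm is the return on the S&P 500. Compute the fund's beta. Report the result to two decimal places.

β = Cov(Rp, Rm) / Var(Rm) = 0.0514 / 0.0403 = 1.2754

1.28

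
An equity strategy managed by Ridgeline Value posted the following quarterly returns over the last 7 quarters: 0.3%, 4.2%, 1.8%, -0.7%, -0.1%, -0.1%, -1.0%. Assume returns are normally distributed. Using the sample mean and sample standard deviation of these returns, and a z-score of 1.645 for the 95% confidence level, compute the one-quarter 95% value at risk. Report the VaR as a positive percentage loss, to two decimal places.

2.35

Mean return r̄ = 4.40 / 7 = 0.6286%
Σ(r − r̄)² = (0.3 − 0.6286)² + (4.2 − 0.6286)² + … = 19.7143
σ = √[19.7143 / 6] = 1.8127%
VaR = −(r̄ − z·σ) = −(0.6286 − 1.645 × 1.8127) = −(-2.3533) = 2.3533%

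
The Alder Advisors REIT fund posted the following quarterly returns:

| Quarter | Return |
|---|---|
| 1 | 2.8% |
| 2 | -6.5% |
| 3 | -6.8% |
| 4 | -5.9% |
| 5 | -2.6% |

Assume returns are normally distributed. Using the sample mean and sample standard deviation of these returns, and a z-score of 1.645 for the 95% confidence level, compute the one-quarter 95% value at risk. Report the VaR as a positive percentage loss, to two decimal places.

10.47

μ = (2.8 − 6.5 − 6.8 − 5.9 − 2.6) / 5 = -19.00 / 5 = -3.8000%
Sample std dev = √[65.7000 / 4] = 4.0528%
VaR = −(μ − z·σ) = −(-3.8000 − 1.645 × 4.0528) = −(-10.4669) = 10.4669%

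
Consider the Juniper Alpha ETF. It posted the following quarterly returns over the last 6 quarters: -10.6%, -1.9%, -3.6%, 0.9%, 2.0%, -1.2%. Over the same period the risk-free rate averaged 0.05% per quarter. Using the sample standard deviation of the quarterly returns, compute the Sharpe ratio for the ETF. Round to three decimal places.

-0.546

Mean return r̄ = -14.40 / 6 = -2.4000%
Σ(r − r̄)² = (-10.6 − (-2.4000))² + (-1.9 − (-2.4000))² + … = 100.6200
sample σ = √(100.6200 / 5) = √20.1240 = 4.4860%
Sharpe = (r̄ − rf) / σ = (-2.4000 − 0.05) / 4.4860 = -2.4500 / 4.4860 = -0.5461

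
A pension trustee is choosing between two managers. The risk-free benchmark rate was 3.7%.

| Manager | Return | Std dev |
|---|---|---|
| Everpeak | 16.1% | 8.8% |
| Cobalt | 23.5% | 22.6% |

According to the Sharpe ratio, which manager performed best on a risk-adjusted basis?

Everpeak: Sharpe ratio = (16.1% − 3.7%) / 8.8% = 1.409
Cobalt: Sharpe ratio = (23.5% − 3.7%) / 22.6% = 0.876
Highest: Everpeak (1.409).

Everpeak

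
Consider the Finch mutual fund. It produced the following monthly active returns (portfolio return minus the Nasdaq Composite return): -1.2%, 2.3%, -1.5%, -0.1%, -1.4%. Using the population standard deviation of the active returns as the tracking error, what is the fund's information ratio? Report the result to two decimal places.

r̄ = (-1.2 + 2.3 − 1.5 − 0.1 − 1.4) / 5 = -1.90 / 5 = -0.3800%
Σ(r − r̄)² = 10.2280; population σ = √(10.2280/5) = 1.4302%
IR = r̄ / tracking error = -0.3800 / 1.4302 = -0.2657

-0.27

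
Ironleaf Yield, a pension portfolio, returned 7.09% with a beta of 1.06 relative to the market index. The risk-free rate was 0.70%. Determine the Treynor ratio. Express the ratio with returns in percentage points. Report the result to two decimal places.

6.03

Treynor = (Rp − Rf) / β = (7.09% − 0.70%) / 1.06 = 6.39 / 1.06 = 6.0283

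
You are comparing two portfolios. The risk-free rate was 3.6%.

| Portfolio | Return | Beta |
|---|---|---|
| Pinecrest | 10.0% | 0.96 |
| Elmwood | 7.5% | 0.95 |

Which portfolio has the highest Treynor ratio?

Pinecrest: Treynor = (10.0% − 3.6%) / 0.96 = 6.667
Elmwood: Treynor = (7.5% − 3.6%) / 0.95 = 4.105
Highest: Pinecrest (6.667).

Pinecrest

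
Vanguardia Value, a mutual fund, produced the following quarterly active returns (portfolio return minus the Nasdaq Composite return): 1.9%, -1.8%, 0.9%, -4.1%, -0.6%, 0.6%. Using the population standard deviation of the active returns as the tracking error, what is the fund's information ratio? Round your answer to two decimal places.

r̄ = (1.9 − 1.8 + 0.9 − 4.1 − 0.6 + 0.6) / 6 = -0.5167%
Population σ = √[Σ(r − r̄)² / 6] = √[23.5883 / 6] = √3.9314 = 1.9828%
IR = r̄ / tracking error = -0.5167 / 1.9828 = -0.2606

-0.26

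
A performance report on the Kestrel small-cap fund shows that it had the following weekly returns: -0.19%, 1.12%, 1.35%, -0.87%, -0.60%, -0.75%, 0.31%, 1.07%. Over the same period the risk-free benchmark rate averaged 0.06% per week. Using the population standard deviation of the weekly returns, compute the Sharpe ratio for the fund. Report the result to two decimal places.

0.14

μ = (-0.19 + 1.12 + 1.35 − 0.87 − 0.6 − 0.75 + 0.31 + 1.07) / 8 = 1.440 / 8 = 0.1800%
Σ(r − μ)² = 5.7742; population σ = √(5.7742/8) = 0.8496%
Sharpe = (μ − rf) / σ = (0.1800 − 0.06) / 0.8496 = 0.1200 / 0.8496 = 0.1412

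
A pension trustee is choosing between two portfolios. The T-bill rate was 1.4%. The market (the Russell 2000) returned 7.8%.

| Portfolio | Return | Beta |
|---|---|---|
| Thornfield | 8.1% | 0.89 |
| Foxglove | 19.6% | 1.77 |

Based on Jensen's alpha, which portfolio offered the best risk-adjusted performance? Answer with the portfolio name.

Foxglove

Thornfield: α = 8.1% − [1.4% + 0.89 × (7.8% − 1.4%)] = 1.004
Foxglove: α = 19.6% − [1.4% + 1.77 × (7.8% − 1.4%)] = 6.872
Highest: Foxglove (6.872).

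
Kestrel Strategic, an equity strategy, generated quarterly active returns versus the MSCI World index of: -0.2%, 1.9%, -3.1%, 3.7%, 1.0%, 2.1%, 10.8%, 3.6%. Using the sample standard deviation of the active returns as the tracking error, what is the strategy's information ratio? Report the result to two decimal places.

0.62

r̄ = (-0.2 + 1.9 − 3.1 + 3.7 + 1 + 2.1 + 10.8 + 3.6) / 8 = 19.80 / 8 = 2.4750%
Σ(r − r̄)² = (-0.2 − 2.4750)² + (1.9 − 2.4750)² + (-3.1 − 2.4750)² + … = 112.9550
σ = √[112.9550 / 7] = 4.0170%
IR = r̄ / tracking error = 2.4750 / 4.0170 = 0.6161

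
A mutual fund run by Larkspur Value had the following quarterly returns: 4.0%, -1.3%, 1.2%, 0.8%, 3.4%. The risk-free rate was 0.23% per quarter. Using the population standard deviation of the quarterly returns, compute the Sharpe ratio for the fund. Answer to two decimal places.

0.73

r̄ = (4 − 1.3 + 1.2 + 0.8 + 3.4) / 5 = 1.6200%
Population σ = √[Σ(r − r̄)² / 5] = √[18.2080 / 5] = √3.6416 = 1.9083%
Sharpe = (r̄ − rf) / σ = (1.6200 − 0.23) / 1.9083 = 1.3900 / 1.9083 = 0.7284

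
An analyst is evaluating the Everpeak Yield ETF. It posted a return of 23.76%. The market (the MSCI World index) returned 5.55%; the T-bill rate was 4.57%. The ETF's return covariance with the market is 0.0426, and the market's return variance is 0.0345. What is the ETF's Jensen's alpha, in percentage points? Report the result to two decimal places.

17.98

β = Cov / Var = 0.0426 / 0.0345 = 1.2348
E[R] = Rf + β(Rm − Rf) = 4.57% + 1.2348 × (5.55% − 4.57%) = 5.7801%
α = Rp − E[R] = 23.76% − 5.7801% = 17.9799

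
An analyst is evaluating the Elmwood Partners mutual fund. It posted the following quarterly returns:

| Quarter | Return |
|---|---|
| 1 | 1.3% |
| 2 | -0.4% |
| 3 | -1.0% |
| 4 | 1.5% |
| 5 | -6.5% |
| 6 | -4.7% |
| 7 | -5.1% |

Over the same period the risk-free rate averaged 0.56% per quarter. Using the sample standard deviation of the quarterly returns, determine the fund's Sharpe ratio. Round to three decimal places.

r̄ = (1.3 − 0.4 − 1 + 1.5 − 6.5 − 4.7 − 5.1) / 7 = -2.1286%
Sample σ = √[Σ(r − r̄)² / 6] = √[63.7343 / 6] = √10.6224 = 3.2592%
Sharpe = (r̄ − rf) / σ = (-2.1286 − 0.56) / 3.2592 = -2.6886 / 3.2592 = -0.8249

-0.825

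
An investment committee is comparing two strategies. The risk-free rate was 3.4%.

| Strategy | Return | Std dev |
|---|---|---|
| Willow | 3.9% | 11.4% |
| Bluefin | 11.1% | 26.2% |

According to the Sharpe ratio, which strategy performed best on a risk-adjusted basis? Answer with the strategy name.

Bluefin

Willow: Sharpe ratio = (3.9% − 3.4%) / 11.4% = 0.044
Bluefin: Sharpe ratio = (11.1% − 3.4%) / 26.2% = 0.294
Highest: Bluefin (0.294).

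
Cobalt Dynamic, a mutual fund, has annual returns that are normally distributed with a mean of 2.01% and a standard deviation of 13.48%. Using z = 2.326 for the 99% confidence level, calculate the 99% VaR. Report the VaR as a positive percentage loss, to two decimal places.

VaR (as % loss) = −(μ − z·σ) = −(2.01% − 2.326 × 13.48%) = −(-29.34448%) = 29.34448%

29.34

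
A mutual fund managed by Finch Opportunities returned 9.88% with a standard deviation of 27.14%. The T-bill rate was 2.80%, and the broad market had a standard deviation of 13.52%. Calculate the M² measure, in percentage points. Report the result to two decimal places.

6.33

Sharpe = (Rp − Rf) / σp = (9.88% − 2.80%) / 27.14% = 0.2609
M² = Rf + Sharpe × σm = 2.80% + 0.2609 × 13.52% = 6.3274%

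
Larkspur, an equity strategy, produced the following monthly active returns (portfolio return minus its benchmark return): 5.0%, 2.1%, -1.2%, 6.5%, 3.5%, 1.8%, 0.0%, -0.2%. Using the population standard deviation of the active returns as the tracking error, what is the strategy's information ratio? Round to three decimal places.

0.872

r̄ = (5 + 2.1 − 1.2 + 6.5 + 3.5 + 1.8 + 0 − 0.2) / 8 = 2.1875%
Σ(r − r̄)² = 50.3488; population σ = √(50.3488/8) = 2.5087%
IR = r̄ / tracking error = 2.1875 / 2.5087 = 0.8720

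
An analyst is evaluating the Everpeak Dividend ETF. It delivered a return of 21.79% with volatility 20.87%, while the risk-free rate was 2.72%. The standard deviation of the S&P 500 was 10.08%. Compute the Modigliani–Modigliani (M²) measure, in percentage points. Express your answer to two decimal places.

Sharpe = (Rp − Rf) / σp = (21.79% − 2.72%) / 20.87% = 0.9138
M² = Rf + Sharpe × σm = 2.72% + 0.9138 × 10.08% = 11.9311%

11.93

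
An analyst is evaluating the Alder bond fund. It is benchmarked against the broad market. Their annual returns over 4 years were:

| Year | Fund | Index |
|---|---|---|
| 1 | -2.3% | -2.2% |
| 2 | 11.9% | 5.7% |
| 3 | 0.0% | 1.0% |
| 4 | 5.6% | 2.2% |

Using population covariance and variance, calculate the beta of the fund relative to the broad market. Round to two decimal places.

1.87

r̄p = 3.8000%,  r̄m = 1.6750%
Cov = Σ(rp − r̄p)(rm − r̄m) / 4 = 14.9375
Var(rm) = Σ(rm − r̄m)² / 4 = 7.9869
β = Cov / Var = 14.9375 / 7.9869 = 1.8703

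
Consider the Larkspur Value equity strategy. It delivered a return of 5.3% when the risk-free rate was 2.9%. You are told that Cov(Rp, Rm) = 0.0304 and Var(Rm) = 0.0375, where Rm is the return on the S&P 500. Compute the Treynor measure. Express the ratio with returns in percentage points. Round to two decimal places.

2.96

β = Cov / Var = 0.0304 / 0.0375 = 0.8107
Treynor = (Rp − Rf) / β = (5.3% − 2.9%) / 0.8107 = 2.40 / 0.8107 = 2.9604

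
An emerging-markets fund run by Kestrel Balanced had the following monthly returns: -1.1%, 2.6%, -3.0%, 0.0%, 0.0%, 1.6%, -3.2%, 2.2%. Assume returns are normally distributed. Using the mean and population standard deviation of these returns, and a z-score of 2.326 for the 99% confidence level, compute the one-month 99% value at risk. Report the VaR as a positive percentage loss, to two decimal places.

4.94

r̄ = (-1.1 + 2.6 − 3 + 0 + 0 + 1.6 − 3.2 + 2.2) / 8 = -0.1125%
Population std dev = √[34.5088 / 8] = 2.0769%
VaR = −(r̄ − z·σ) = −(-0.1125 − 2.326 × 2.0769) = −(-4.9434) = 4.9434%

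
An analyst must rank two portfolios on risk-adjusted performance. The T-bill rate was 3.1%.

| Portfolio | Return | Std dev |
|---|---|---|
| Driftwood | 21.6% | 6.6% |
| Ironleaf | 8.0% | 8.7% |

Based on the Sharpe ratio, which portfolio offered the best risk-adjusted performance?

Driftwood

Driftwood: Sharpe ratio = (21.6% − 3.1%) / 6.6% = 2.803
Ironleaf: Sharpe ratio = (8.0% − 3.1%) / 8.7% = 0.563
Highest: Driftwood (2.803).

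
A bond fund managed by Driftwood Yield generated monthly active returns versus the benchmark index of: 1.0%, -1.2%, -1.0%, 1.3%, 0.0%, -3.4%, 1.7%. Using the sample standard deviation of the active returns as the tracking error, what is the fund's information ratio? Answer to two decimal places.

-0.13

μ = (1 − 1.2 − 1 + 1.3 + 0 − 3.4 + 1.7) / 7 = -1.60 / 7 = -0.2286%
Σ(r − μ)² = (1 − (-0.2286))² + (-1.2 − (-0.2286))² + (-1 − (-0.2286))² + … = 19.2143
σ = √[19.2143 / 6] = 1.7895%
IR = μ / tracking error = -0.2286 / 1.7895 = -0.1277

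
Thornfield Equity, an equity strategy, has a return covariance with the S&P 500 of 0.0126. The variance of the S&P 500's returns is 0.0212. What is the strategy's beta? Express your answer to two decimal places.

0.59

β = Cov(Rp, Rm) / Var(Rm) = 0.0126 / 0.0212 = 0.5943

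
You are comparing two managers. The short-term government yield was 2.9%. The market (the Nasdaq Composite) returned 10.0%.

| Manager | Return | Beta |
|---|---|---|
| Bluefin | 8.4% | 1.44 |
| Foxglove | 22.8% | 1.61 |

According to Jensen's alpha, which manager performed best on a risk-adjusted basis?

Foxglove

Bluefin: α = 8.4% − [2.9% + 1.44 × (10.0% − 2.9%)] = -4.724
Foxglove: α = 22.8% − [2.9% + 1.61 × (10.0% − 2.9%)] = 8.469
Highest: Foxglove (8.469).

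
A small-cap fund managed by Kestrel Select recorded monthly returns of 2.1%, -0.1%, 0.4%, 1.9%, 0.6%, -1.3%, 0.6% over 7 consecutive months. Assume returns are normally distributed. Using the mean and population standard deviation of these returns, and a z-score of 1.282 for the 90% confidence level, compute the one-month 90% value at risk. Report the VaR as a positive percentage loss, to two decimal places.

r̄ = (2.1 − 0.1 + 0.4 + 1.9 + 0.6 − 1.3 + 0.6) / 7 = 0.6000%
Σ(r − r̄)² = 8.0800; population σ = √(8.0800/7) = 1.0744%
VaR = −(r̄ − z·σ) = −(0.6000 − 1.282 × 1.0744) = −(-0.7774) = 0.7774%

0.78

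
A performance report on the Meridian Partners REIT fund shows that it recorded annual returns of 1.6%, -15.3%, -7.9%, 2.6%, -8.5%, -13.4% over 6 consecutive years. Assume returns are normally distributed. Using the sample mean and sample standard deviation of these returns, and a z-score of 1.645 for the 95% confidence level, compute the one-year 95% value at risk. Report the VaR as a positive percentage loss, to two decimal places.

19.10

Mean return r̄ = -40.90 / 6 = -6.8167%
Sample σ = √[Σ(r − r̄)² / 5] = √[278.8283 / 5] = √55.7657 = 7.4676%
VaR = −(r̄ − z·σ) = −(-6.8167 − 1.645 × 7.4676) = −(-19.1009) = 19.1009%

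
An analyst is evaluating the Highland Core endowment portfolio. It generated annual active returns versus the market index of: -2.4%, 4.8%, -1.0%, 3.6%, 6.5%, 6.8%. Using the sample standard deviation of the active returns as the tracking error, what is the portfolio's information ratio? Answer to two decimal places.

0.79

Mean return r̄ = 18.30 / 6 = 3.0500%
Σ(r − r̄)² = (-2.4 − 3.0500)² + (4.8 − 3.0500)² + (-1 − 3.0500)² + … = 75.4350
σ = √[75.4350 / 5] = 3.8842%
IR = r̄ / tracking error = 3.0500 / 3.8842 = 0.7852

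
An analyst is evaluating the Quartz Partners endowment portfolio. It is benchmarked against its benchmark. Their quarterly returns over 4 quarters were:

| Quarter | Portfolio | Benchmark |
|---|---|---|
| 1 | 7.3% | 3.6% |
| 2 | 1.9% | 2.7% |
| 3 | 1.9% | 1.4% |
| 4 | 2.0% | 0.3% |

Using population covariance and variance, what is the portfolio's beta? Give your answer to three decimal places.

r̄p = 3.2750%,  r̄m = 2.0000%
Cov = Σ(rp − r̄p)(rm − r̄m) / 4 = 2.1175
Var(rm) = Σ(rm − r̄m)² / 4 = 1.5750
β = Cov / Var = 2.1175 / 1.5750 = 1.3444

1.344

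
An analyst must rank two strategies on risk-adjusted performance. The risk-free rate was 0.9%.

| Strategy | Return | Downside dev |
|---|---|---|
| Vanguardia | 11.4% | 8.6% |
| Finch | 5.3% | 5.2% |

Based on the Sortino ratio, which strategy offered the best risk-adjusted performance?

Vanguardia: Sortino ratio = (11.4% − 0.9%) / 8.6% = 1.221
Finch: Sortino ratio = (5.3% − 0.9%) / 5.2% = 0.846
Highest: Vanguardia (1.221).

Vanguardia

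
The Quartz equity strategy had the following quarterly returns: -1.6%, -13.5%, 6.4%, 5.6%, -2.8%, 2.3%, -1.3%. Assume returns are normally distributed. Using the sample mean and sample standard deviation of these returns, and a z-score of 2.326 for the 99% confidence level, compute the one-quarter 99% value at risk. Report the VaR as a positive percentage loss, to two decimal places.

16.26

μ = (-1.6 − 13.5 + 6.4 + 5.6 − 2.8 + 2.3 − 1.3) / 7 = -4.90 / 7 = -0.7000%
Σ(r − μ)² = 268.5200; sample σ = √(268.5200/6) = 6.6898%
VaR = −(μ − z·σ) = −(-0.7000 − 2.326 × 6.6898) = −(-16.2605) = 16.2605%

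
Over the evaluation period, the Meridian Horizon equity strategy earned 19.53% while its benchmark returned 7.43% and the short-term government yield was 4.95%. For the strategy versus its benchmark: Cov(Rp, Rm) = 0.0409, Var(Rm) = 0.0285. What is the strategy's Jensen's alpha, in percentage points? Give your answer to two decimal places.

β = Cov / Var = 0.0409 / 0.0285 = 1.4351
E[R] = Rf + β(Rm − Rf) = 4.95% + 1.4351 × (7.43% − 4.95%) = 8.5090%
α = Rp − E[R] = 19.53% − 8.5090% = 11.0210

11.02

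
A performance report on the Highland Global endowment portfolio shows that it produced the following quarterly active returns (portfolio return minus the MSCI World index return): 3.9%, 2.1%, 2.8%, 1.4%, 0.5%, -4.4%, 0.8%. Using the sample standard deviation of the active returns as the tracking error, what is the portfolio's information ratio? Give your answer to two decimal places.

0.38

r̄ = (3.9 + 2.1 + 2.8 + 1.4 + 0.5 − 4.4 + 0.8) / 7 = 7.10 / 7 = 1.0143%
Σ(r − r̄)² = 42.4686; sample σ = √(42.4686/6) = 2.6605%
IR = r̄ / tracking error = 1.0143 / 2.6605 = 0.3812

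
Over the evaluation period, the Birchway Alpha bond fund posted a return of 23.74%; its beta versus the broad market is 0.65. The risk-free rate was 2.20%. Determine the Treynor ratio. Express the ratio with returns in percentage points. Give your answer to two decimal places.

33.14

Treynor = (Rp − Rf) / β = (23.74% − 2.20%) / 0.65 = 21.54 / 0.65 = 33.1385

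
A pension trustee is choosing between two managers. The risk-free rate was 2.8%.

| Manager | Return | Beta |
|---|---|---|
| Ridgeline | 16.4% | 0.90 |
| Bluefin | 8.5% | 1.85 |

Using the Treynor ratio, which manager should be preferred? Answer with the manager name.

Ridgeline: Treynor = (16.4% − 2.8%) / 0.90 = 15.111
Bluefin: Treynor = (8.5% − 2.8%) / 1.85 = 3.081
Highest: Ridgeline (15.111).

Ridgeline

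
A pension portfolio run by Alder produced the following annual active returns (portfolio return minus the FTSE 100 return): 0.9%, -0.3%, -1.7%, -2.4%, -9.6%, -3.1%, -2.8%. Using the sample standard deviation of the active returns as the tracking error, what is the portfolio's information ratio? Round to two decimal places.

-0.81

r̄ = (0.9 − 0.3 − 1.7 − 2.4 − 9.6 − 3.1 − 2.8) / 7 = -2.7143%
Σ(r − r̄)² = (0.9 − (-2.7143))² + (-0.3 − (-2.7143))² + (-1.7 − (-2.7143))² + … = 67.5886
σ = √[67.5886 / 6] = 3.3563%
IR = r̄ / tracking error = -2.7143 / 3.3563 = -0.8087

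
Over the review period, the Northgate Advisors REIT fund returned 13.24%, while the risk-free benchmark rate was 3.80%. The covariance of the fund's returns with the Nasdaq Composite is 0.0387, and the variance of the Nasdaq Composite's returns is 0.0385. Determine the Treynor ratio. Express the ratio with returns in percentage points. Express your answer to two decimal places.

β = Cov / Var = 0.0387 / 0.0385 = 1.0052
Treynor = (Rp − Rf) / β = (13.24% − 3.80%) / 1.0052 = 9.44 / 1.0052 = 9.3912

9.39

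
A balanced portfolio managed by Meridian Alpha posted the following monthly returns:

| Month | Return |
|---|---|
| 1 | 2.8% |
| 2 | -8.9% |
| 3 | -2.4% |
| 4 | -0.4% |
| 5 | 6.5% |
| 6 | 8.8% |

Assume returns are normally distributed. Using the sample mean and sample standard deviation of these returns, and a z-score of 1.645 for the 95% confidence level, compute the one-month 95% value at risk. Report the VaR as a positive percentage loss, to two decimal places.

μ = (2.8 − 8.9 − 2.4 − 0.4 + 6.5 + 8.8) / 6 = 1.0667%
Σ(r − μ)² = 205.8333; sample σ = √(205.8333/5) = 6.4161%
VaR = −(μ − z·σ) = −(1.0667 − 1.645 × 6.4161) = −(-9.4878) = 9.4878%

9.49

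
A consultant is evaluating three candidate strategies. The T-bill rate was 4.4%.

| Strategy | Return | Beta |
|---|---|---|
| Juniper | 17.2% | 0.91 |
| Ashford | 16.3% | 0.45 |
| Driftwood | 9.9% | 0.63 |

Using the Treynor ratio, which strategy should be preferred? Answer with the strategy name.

Juniper: Treynor = (17.2% − 4.4%) / 0.91 = 14.066
Ashford: Treynor = (16.3% − 4.4%) / 0.45 = 26.444
Driftwood: Treynor = (9.9% − 4.4%) / 0.63 = 8.730
Highest: Ashford (26.444).

Ashford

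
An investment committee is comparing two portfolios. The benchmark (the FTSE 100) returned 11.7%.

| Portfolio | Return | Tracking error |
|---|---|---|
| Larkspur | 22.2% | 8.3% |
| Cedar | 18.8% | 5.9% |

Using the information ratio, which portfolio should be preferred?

Larkspur

Larkspur: IR = (22.2% − 11.7%) / 8.3% = 1.265
Cedar: IR = (18.8% − 11.7%) / 5.9% = 1.203
Highest: Larkspur (1.265).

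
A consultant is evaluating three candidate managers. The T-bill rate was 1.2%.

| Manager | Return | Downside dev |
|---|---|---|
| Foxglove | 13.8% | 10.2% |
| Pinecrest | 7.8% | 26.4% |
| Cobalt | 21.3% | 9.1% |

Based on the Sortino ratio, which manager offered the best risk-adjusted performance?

Foxglove: Sortino ratio = (13.8% − 1.2%) / 10.2% = 1.235
Pinecrest: Sortino ratio = (7.8% − 1.2%) / 26.4% = 0.250
Cobalt: Sortino ratio = (21.3% − 1.2%) / 9.1% = 2.209
Highest: Cobalt (2.209).

Cobalt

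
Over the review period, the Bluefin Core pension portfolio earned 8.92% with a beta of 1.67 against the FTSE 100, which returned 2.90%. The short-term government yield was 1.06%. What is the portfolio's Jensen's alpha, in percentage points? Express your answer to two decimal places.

4.79

CAPM expected return = Rf + β(Rm − Rf) = 1.06% + 1.67 × (2.90% − 1.06%) = 1.06 + 1.67 × 1.84 = 4.1328%
Jensen's α = Rp − E[R] = 8.92% − 4.1328% = 4.7872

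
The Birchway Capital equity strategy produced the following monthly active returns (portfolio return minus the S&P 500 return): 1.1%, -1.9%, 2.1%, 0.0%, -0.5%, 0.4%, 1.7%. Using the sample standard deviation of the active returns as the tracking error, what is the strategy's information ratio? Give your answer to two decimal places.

0.30

Mean return μ = 2.90 / 7 = 0.4143%
Σ(r − μ)² = (1.1 − 0.4143)² + (-1.9 − 0.4143)² + … = 11.3286
sample σ = √(11.3286 / 6) = √1.8881 = 1.3741%
IR = μ / tracking error = 0.4143 / 1.3741 = 0.3015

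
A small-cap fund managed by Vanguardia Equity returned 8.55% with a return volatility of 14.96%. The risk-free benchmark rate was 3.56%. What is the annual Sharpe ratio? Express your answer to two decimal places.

Sharpe = (Rp − Rf) / σp = (8.55% − 3.56%) / 14.96% = 4.99% / 14.96% = 0.3336

0.33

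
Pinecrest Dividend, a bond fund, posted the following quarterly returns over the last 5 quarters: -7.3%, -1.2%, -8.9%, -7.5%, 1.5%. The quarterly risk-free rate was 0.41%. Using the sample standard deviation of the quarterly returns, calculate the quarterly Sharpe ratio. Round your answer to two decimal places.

Mean return r̄ = -23.40 / 5 = -4.6800%
Sample σ = √[Σ(r − r̄)² / 4] = √[82.9280 / 4] = √20.7320 = 4.5532%
Sharpe = (r̄ − rf) / σ = (-4.6800 − 0.41) / 4.5532 = -5.0900 / 4.5532 = -1.1179

-1.12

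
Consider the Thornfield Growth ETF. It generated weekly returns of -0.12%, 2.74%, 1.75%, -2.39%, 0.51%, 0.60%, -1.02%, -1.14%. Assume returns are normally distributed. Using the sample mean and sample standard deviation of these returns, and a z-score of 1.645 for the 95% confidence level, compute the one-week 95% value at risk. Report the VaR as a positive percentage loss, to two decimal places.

2.60

r̄ = (-0.12 + 2.74 + 1.75 − 2.39 + 0.51 + 0.6 − 1.02 − 1.14) / 8 = 0.1163%
Σ(r − r̄)² = (-0.12 − 0.1163)² + (2.74 − 0.1163)² + … = 19.1486
sample σ = √(19.1486 / 7) = √2.7355 = 1.6539%
VaR = −(r̄ − z·σ) = −(0.1163 − 1.645 × 1.6539) = −(-2.6044) = 2.6044%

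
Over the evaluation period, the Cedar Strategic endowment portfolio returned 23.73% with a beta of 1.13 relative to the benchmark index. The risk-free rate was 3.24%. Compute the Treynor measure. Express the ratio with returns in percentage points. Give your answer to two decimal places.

18.13

Treynor = (Rp − Rf) / β = (23.73% − 3.24%) / 1.13 = 20.49 / 1.13 = 18.1327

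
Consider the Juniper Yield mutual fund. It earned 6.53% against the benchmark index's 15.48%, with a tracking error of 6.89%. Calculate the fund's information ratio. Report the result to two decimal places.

IR = (Rp − Rb) / TE = (6.53% − 15.48%) / 6.89% = -8.95% / 6.89% = -1.2990

-1.30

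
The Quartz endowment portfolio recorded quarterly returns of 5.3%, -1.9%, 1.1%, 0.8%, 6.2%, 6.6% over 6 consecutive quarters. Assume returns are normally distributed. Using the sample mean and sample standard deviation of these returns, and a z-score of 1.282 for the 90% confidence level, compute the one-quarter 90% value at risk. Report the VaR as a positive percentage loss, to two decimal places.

Mean return r̄ = 18.10 / 6 = 3.0167%
Sample σ = √[Σ(r − r̄)² / 5] = √[60.9483 / 5] = √12.1897 = 3.4914%
VaR = −(r̄ − z·σ) = −(3.0167 − 1.282 × 3.4914) = −(-1.4593) = 1.4593%

1.46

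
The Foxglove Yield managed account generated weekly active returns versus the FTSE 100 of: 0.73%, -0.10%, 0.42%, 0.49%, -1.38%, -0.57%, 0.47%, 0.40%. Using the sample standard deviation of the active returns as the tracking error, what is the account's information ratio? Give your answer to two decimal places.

Mean return r̄ = 0.460 / 8 = 0.0575%
Sample σ = √[Σ(r − r̄)² / 7] = √[3.5432 / 7] = √0.5062 = 0.7115%
IR = r̄ / tracking error = 0.0575 / 0.7115 = 0.0808

0.08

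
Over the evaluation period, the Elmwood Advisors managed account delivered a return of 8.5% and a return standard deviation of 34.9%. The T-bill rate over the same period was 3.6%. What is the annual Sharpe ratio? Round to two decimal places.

0.14

Sharpe = (Rp − Rf) / σp = (8.5% − 3.6%) / 34.9% = 4.90% / 34.9% = 0.1404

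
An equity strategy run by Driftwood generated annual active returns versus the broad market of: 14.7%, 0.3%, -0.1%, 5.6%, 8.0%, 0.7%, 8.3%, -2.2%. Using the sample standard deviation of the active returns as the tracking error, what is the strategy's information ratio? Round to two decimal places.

0.77

Mean return r̄ = 35.30 / 8 = 4.4125%
Σ(r − r̄)² = 230.0088; sample σ = √(230.0088/7) = 5.7322%
IR = r̄ / tracking error = 4.4125 / 5.7322 = 0.7698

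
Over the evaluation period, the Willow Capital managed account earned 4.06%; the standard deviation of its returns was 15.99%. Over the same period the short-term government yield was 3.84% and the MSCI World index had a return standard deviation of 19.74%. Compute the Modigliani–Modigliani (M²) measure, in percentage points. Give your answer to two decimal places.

4.11

Sharpe = (Rp − Rf) / σp = (4.06% − 3.84%) / 15.99% = 0.0138
M² = Rf + Sharpe × σm = 3.84% + 0.0138 × 19.74% = 4.1124%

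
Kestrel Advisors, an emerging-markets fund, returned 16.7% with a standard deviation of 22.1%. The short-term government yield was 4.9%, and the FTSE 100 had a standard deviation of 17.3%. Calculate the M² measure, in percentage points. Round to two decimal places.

Sharpe = (Rp − Rf) / σp = (16.7% − 4.9%) / 22.1% = 0.5339
M² = Rf + Sharpe × σm = 4.9% + 0.5339 × 17.3% = 14.1365%

14.14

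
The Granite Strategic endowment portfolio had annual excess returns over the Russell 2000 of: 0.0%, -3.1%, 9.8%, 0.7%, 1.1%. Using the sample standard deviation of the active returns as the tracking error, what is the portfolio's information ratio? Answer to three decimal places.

0.353

Mean return r̄ = 8.50 / 5 = 1.7000%
Σ(r − r̄)² = 92.9000; sample σ = √(92.9000/4) = 4.8192%
IR = r̄ / tracking error = 1.7000 / 4.8192 = 0.3528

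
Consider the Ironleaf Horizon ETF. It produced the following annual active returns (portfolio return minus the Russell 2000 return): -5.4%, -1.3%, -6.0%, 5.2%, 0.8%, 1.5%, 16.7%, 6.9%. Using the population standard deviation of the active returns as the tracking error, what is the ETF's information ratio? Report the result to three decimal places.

0.333

r̄ = (-5.4 − 1.3 − 6 + 5.2 + 0.8 + 1.5 + 16.7 + 6.9) / 8 = 2.3000%
Population std dev = √[380.9600 / 8] = 6.9007%
IR = r̄ / tracking error = 2.3000 / 6.9007 = 0.3333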